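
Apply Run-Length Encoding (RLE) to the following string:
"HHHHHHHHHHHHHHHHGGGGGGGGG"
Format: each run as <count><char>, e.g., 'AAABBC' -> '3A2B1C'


Scanning runs left to right:
  i=0: run of 'H' x 16 -> '16H'
  i=16: run of 'G' x 9 -> '9G'

RLE = 16H9G


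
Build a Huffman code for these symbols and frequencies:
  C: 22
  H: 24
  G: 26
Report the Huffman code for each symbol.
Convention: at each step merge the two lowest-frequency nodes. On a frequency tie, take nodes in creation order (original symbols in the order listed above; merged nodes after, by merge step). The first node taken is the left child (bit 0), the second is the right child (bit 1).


Huffman tree construction:
Step 1: Merge C(22) + H(24) = 46
Step 2: Merge G(26) + (C+H)(46) = 72
Read each symbol's code off the tree from the root (left child = 0, right child = 1).

Codes:
  C: 10 (length 2)
  H: 11 (length 2)
  G: 0 (length 1)
Average code length: 118/72 = 1.6389 bits/symbol


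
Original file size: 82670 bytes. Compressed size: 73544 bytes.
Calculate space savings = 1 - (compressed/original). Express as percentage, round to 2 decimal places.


ratio = compressed/original = 73544/82670 = 0.889609
savings = 1 - ratio = 1 - 0.889609 = 0.110391
as a percentage: 0.110391 * 100 = 11.04%

Space savings = 1 - 73544/82670 = 11.04%


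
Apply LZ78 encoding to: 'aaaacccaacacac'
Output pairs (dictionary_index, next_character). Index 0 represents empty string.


LZ78 encoding steps:
Dictionary: {0: ''}
Step 1: w='' (idx 0), next='a' -> output (0, 'a'), add 'a' as idx 1
Step 2: w='a' (idx 1), next='a' -> output (1, 'a'), add 'aa' as idx 2
Step 3: w='a' (idx 1), next='c' -> output (1, 'c'), add 'ac' as idx 3
Step 4: w='' (idx 0), next='c' -> output (0, 'c'), add 'c' as idx 4
Step 5: w='c' (idx 4), next='a' -> output (4, 'a'), add 'ca' as idx 5
Step 6: w='ac' (idx 3), next='a' -> output (3, 'a'), add 'aca' as idx 6
Step 7: w='ca' (idx 5), next='c' -> output (5, 'c'), add 'cac' as idx 7


Encoded: [(0, 'a'), (1, 'a'), (1, 'c'), (0, 'c'), (4, 'a'), (3, 'a'), (5, 'c')]


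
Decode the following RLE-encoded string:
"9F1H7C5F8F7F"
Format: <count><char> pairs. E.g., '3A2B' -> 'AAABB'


Expanding each <count><char> pair:
  9F -> 'FFFFFFFFF'
  1H -> 'H'
  7C -> 'CCCCCCC'
  5F -> 'FFFFF'
  8F -> 'FFFFFFFF'
  7F -> 'FFFFFFF'

Decoded = FFFFFFFFFHCCCCCCCFFFFFFFFFFFFFFFFFFFF


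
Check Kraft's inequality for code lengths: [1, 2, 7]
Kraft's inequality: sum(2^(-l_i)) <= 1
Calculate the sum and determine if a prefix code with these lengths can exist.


Sum = 2^(-1) + 2^(-2) + 2^(-7)
    = 0.5 + 0.25 + 0.0078125
    = 97/128 = 0.7578125
Since 0.7578125 <= 1, Kraft's inequality IS satisfied.
A prefix code with these lengths CAN exist.

Kraft sum = 0.7578125. Satisfied.


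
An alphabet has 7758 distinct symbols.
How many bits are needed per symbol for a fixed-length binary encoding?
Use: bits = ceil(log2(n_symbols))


log2(7758) = 12.9215
Bracket: 2^12 = 4096 < 7758 <= 2^13 = 8192
So ceil(log2(7758)) = 13

bits = ceil(log2(7758)) = ceil(12.9215) = 13 bits


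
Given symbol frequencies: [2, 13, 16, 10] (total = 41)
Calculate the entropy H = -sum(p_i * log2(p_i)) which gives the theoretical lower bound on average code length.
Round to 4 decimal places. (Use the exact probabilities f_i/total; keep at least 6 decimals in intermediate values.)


Per-symbol terms -p_i * log2(p_i) with p_i = f_i/41:
  p = 2/41 = 0.048780: log2(p) = -4.357552, -p*log2(p) = 0.212564
  p = 13/41 = 0.317073: log2(p) = -1.657112, -p*log2(p) = 0.525426
  p = 16/41 = 0.390244: log2(p) = -1.357552, -p*log2(p) = 0.529776
  p = 10/41 = 0.243902: log2(p) = -2.035624, -p*log2(p) = 0.496494
H = 0.212564 + 0.525426 + 0.529776 + 0.496494 = 1.764260

H = 1.7643 bits/symbol


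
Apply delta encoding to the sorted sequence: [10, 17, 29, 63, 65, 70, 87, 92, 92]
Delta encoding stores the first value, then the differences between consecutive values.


First value: 10
Deltas:
  17 - 10 = 7
  29 - 17 = 12
  63 - 29 = 34
  65 - 63 = 2
  70 - 65 = 5
  87 - 70 = 17
  92 - 87 = 5
  92 - 92 = 0


Delta encoded: [10, 7, 12, 34, 2, 5, 17, 5, 0]


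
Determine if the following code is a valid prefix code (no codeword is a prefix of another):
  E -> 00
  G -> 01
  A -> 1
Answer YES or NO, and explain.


Checking each pair (does one codeword prefix another?):
  E='00' vs G='01': no prefix
  E='00' vs A='1': no prefix
  G='01' vs E='00': no prefix
  G='01' vs A='1': no prefix
  A='1' vs E='00': no prefix
  A='1' vs G='01': no prefix
No violation found over all pairs.

YES -- this is a valid prefix code. No codeword is a prefix of any other codeword.


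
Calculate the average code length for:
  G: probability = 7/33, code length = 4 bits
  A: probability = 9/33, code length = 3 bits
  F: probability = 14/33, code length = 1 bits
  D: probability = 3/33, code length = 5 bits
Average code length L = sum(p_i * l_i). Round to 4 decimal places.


Weighted contributions p_i * l_i:
  G: (7/33) * 4 = 28/33
  A: (9/33) * 3 = 27/33
  F: (14/33) * 1 = 14/33
  D: (3/33) * 5 = 15/33
Sum = (28 + 27 + 14 + 15)/33 = 84/33

L = 84/33 = 2.5455 bits/symbol


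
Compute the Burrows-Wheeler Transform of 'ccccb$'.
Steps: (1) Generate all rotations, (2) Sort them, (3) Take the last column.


Rotations (sorted):
  0: $ccccb -> last char: b
  1: b$cccc -> last char: c
  2: cb$ccc -> last char: c
  3: ccb$cc -> last char: c
  4: cccb$c -> last char: c
  5: ccccb$ -> last char: $


BWT = bcccc$


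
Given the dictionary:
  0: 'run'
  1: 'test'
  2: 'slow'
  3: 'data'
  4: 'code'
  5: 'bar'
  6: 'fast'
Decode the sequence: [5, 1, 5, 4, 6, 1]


Look up each index in the dictionary:
  5 -> 'bar'
  1 -> 'test'
  5 -> 'bar'
  4 -> 'code'
  6 -> 'fast'
  1 -> 'test'

Decoded: "bar test bar code fast test"


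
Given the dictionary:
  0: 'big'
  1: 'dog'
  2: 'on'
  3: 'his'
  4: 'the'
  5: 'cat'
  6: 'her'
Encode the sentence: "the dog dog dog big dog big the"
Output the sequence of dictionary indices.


Look up each word in the dictionary:
  'the' -> 4
  'dog' -> 1
  'dog' -> 1
  'dog' -> 1
  'big' -> 0
  'dog' -> 1
  'big' -> 0
  'the' -> 4

Encoded: [4, 1, 1, 1, 0, 1, 0, 4]


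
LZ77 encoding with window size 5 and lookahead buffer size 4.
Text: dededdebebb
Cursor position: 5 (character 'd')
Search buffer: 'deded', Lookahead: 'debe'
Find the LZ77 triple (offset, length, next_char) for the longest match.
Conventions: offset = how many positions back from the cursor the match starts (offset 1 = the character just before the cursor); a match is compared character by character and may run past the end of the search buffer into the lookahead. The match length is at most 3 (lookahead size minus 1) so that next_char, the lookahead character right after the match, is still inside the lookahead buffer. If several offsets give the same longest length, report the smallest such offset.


Try each offset into the search buffer:
  offset=1 (pos 4, char 'd'): match length 1
  offset=2 (pos 3, char 'e'): match length 0
  offset=3 (pos 2, char 'd'): match length 2
  offset=4 (pos 1, char 'e'): match length 0
  offset=5 (pos 0, char 'd'): match length 2
Longest match has length 2, found at offsets 3, 5; take the smallest, offset 3.
next_char = character at position 5 + 2 = 7 -> 'b'

Best match: offset=3, length=2 (matching 'de' starting at position 2)
LZ77 triple: (3, 2, 'b')


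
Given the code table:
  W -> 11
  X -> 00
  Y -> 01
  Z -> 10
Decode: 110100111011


Decoding:
11 -> W
01 -> Y
00 -> X
11 -> W
10 -> Z
11 -> W


Result: WYXWZW


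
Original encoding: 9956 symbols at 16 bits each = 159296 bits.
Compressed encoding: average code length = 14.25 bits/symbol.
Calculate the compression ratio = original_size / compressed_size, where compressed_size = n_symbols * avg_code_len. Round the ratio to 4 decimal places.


original_size = n_symbols * orig_bits = 9956 * 16 = 159296 bits
compressed_size = n_symbols * avg_code_len = 9956 * 14.25 = 141873.0 bits
ratio = original_size / compressed_size = 159296 / 141873.0 = 1.1228

Compression ratio = 1.1228


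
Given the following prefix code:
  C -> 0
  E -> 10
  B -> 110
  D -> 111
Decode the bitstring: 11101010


Decoding step by step:
Bits 111 -> D
Bits 0 -> C
Bits 10 -> E
Bits 10 -> E


Decoded message: DCEE


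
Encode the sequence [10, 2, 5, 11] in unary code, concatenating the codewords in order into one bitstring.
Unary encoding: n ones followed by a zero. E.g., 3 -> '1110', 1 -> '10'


Encode each number as n ones followed by a terminating 0:
  10 -> 11111111110 (11 bits)
  2 -> 110 (3 bits)
  5 -> 111110 (6 bits)
  11 -> 111111111110 (12 bits)
Total length = 11 + 3 + 6 + 12 = 32 bits.

Unary([10, 2, 5, 11]) = 11111111110110111110111111111110 (32 bits)


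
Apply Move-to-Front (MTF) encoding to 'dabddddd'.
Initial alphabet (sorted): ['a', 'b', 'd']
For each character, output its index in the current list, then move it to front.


MTF encoding:
'd': index 2 in ['a', 'b', 'd'] -> ['d', 'a', 'b']
'a': index 1 in ['d', 'a', 'b'] -> ['a', 'd', 'b']
'b': index 2 in ['a', 'd', 'b'] -> ['b', 'a', 'd']
'd': index 2 in ['b', 'a', 'd'] -> ['d', 'b', 'a']
'd': index 0 in ['d', 'b', 'a'] -> ['d', 'b', 'a']
'd': index 0 in ['d', 'b', 'a'] -> ['d', 'b', 'a']
'd': index 0 in ['d', 'b', 'a'] -> ['d', 'b', 'a']
'd': index 0 in ['d', 'b', 'a'] -> ['d', 'b', 'a']


Output: [2, 1, 2, 2, 0, 0, 0, 0]


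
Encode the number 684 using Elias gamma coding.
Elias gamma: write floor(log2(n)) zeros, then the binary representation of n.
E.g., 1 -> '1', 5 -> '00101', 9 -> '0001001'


num_bits = floor(log2(684)) + 1 = 10
leading_zeros = num_bits - 1 = 9
binary(684) = 1010101100

Elias gamma(684) = '000000000' + '1010101100' = 0000000001010101100 (19 bits)


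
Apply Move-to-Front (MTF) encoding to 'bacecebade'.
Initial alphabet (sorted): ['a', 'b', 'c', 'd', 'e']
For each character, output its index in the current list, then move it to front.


MTF encoding:
'b': index 1 in ['a', 'b', 'c', 'd', 'e'] -> ['b', 'a', 'c', 'd', 'e']
'a': index 1 in ['b', 'a', 'c', 'd', 'e'] -> ['a', 'b', 'c', 'd', 'e']
'c': index 2 in ['a', 'b', 'c', 'd', 'e'] -> ['c', 'a', 'b', 'd', 'e']
'e': index 4 in ['c', 'a', 'b', 'd', 'e'] -> ['e', 'c', 'a', 'b', 'd']
'c': index 1 in ['e', 'c', 'a', 'b', 'd'] -> ['c', 'e', 'a', 'b', 'd']
'e': index 1 in ['c', 'e', 'a', 'b', 'd'] -> ['e', 'c', 'a', 'b', 'd']
'b': index 3 in ['e', 'c', 'a', 'b', 'd'] -> ['b', 'e', 'c', 'a', 'd']
'a': index 3 in ['b', 'e', 'c', 'a', 'd'] -> ['a', 'b', 'e', 'c', 'd']
'd': index 4 in ['a', 'b', 'e', 'c', 'd'] -> ['d', 'a', 'b', 'e', 'c']
'e': index 3 in ['d', 'a', 'b', 'e', 'c'] -> ['e', 'd', 'a', 'b', 'c']


Output: [1, 1, 2, 4, 1, 1, 3, 3, 4, 3]


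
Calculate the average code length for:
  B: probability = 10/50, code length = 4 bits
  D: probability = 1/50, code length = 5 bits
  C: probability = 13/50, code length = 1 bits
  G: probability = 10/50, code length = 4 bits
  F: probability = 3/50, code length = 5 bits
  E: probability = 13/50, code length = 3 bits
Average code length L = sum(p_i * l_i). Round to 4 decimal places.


Weighted contributions p_i * l_i:
  B: (10/50) * 4 = 40/50
  D: (1/50) * 5 = 5/50
  C: (13/50) * 1 = 13/50
  G: (10/50) * 4 = 40/50
  F: (3/50) * 5 = 15/50
  E: (13/50) * 3 = 39/50
Sum = (40 + 5 + 13 + 40 + 15 + 39)/50 = 152/50

L = 152/50 = 3.0400 bits/symbol


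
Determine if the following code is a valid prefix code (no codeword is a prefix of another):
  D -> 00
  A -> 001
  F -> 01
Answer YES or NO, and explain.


Checking each pair (does one codeword prefix another?):
  D='00' vs A='001': prefix -- VIOLATION

NO -- this is NOT a valid prefix code. D (00) is a prefix of A (001).


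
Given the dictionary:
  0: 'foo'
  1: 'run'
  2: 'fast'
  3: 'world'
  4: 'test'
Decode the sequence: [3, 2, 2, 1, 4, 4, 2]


Look up each index in the dictionary:
  3 -> 'world'
  2 -> 'fast'
  2 -> 'fast'
  1 -> 'run'
  4 -> 'test'
  4 -> 'test'
  2 -> 'fast'

Decoded: "world fast fast run test test fast"


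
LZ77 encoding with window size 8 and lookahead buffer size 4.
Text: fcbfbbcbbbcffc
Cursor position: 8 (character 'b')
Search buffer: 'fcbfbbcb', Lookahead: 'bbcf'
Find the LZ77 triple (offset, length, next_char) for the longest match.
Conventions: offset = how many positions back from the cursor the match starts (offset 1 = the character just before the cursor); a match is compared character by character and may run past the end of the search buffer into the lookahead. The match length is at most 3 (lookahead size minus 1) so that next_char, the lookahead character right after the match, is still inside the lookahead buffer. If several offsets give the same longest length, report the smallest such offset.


Try each offset into the search buffer:
  offset=1 (pos 7, char 'b'): match length 2
  offset=2 (pos 6, char 'c'): match length 0
  offset=3 (pos 5, char 'b'): match length 1
  offset=4 (pos 4, char 'b'): match length 3
  offset=5 (pos 3, char 'f'): match length 0
  offset=6 (pos 2, char 'b'): match length 1
  offset=7 (pos 1, char 'c'): match length 0
  offset=8 (pos 0, char 'f'): match length 0
Longest match has length 3 at offset 4.
next_char = character at position 8 + 3 = 11 -> 'f'

Best match: offset=4, length=3 (matching 'bbc' starting at position 4)
LZ77 triple: (4, 3, 'f')


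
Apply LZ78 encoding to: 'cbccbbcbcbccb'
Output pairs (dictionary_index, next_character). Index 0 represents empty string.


LZ78 encoding steps:
Dictionary: {0: ''}
Step 1: w='' (idx 0), next='c' -> output (0, 'c'), add 'c' as idx 1
Step 2: w='' (idx 0), next='b' -> output (0, 'b'), add 'b' as idx 2
Step 3: w='c' (idx 1), next='c' -> output (1, 'c'), add 'cc' as idx 3
Step 4: w='b' (idx 2), next='b' -> output (2, 'b'), add 'bb' as idx 4
Step 5: w='c' (idx 1), next='b' -> output (1, 'b'), add 'cb' as idx 5
Step 6: w='cb' (idx 5), next='c' -> output (5, 'c'), add 'cbc' as idx 6
Step 7: w='cb' (idx 5), end of input -> output (5, '')


Encoded: [(0, 'c'), (0, 'b'), (1, 'c'), (2, 'b'), (1, 'b'), (5, 'c'), (5, '')]


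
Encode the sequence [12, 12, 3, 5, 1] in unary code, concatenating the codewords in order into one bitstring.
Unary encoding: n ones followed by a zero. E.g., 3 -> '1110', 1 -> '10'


Encode each number as n ones followed by a terminating 0:
  12 -> 1111111111110 (13 bits)
  12 -> 1111111111110 (13 bits)
  3 -> 1110 (4 bits)
  5 -> 111110 (6 bits)
  1 -> 10 (2 bits)
Total length = 13 + 13 + 4 + 6 + 2 = 38 bits.

Unary([12, 12, 3, 5, 1]) = 11111111111101111111111110111011111010 (38 bits)


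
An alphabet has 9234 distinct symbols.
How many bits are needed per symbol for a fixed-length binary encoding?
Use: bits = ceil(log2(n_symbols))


log2(9234) = 13.1727
Bracket: 2^13 = 8192 < 9234 <= 2^14 = 16384
So ceil(log2(9234)) = 14

bits = ceil(log2(9234)) = ceil(13.1727) = 14 bits


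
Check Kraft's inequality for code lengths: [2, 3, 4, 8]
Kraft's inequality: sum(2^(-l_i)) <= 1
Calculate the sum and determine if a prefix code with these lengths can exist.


Sum = 2^(-2) + 2^(-3) + 2^(-4) + 2^(-8)
    = 0.25 + 0.125 + 0.0625 + 0.00390625
    = 113/256 = 0.44140625
Since 0.44140625 <= 1, Kraft's inequality IS satisfied.
A prefix code with these lengths CAN exist.

Kraft sum = 0.44140625. Satisfied.


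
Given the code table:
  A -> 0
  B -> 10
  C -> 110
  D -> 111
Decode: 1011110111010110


Decoding:
10 -> B
111 -> D
10 -> B
111 -> D
0 -> A
10 -> B
110 -> C


Result: BDBDABC


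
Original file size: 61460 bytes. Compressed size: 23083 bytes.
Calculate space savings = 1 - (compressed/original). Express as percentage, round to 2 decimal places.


ratio = compressed/original = 23083/61460 = 0.375578
savings = 1 - ratio = 1 - 0.375578 = 0.624422
as a percentage: 0.624422 * 100 = 62.44%

Space savings = 1 - 23083/61460 = 62.44%


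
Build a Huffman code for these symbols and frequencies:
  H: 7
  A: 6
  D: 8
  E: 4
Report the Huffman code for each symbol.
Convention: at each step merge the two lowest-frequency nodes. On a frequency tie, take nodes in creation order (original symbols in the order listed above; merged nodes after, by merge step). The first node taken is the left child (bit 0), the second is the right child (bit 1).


Huffman tree construction:
Step 1: Merge E(4) + A(6) = 10
Step 2: Merge H(7) + D(8) = 15
Step 3: Merge (E+A)(10) + (H+D)(15) = 25
Read each symbol's code off the tree from the root (left child = 0, right child = 1).

Codes:
  H: 10 (length 2)
  A: 01 (length 2)
  D: 11 (length 2)
  E: 00 (length 2)
Average code length: 50/25 = 2.0000 bits/symbol


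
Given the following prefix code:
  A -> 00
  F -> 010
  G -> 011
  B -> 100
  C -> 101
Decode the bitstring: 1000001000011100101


Decoding step by step:
Bits 100 -> B
Bits 00 -> A
Bits 010 -> F
Bits 00 -> A
Bits 011 -> G
Bits 100 -> B
Bits 101 -> C


Decoded message: BAFAGBC


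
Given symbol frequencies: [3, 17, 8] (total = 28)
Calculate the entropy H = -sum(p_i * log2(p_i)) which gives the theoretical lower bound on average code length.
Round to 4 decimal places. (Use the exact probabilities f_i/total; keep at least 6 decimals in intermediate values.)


Per-symbol terms -p_i * log2(p_i) with p_i = f_i/28:
  p = 3/28 = 0.107143: log2(p) = -3.222392, -p*log2(p) = 0.345256
  p = 17/28 = 0.607143: log2(p) = -0.719892, -p*log2(p) = 0.437077
  p = 8/28 = 0.285714: log2(p) = -1.807355, -p*log2(p) = 0.516387
H = 0.345256 + 0.437077 + 0.516387 = 1.298720

H = 1.2987 bits/symbol


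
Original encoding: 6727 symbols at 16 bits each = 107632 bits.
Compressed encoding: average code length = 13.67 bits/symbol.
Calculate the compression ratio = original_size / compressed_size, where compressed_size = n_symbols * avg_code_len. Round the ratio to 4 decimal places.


original_size = n_symbols * orig_bits = 6727 * 16 = 107632 bits
compressed_size = n_symbols * avg_code_len = 6727 * 13.67 = 91958.09 bits
ratio = original_size / compressed_size = 107632 / 91958.09 = 1.1704

Compression ratio = 1.1704


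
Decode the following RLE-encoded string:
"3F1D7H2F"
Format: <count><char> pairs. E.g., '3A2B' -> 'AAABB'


Expanding each <count><char> pair:
  3F -> 'FFF'
  1D -> 'D'
  7H -> 'HHHHHHH'
  2F -> 'FF'

Decoded = FFFDHHHHHHHFF


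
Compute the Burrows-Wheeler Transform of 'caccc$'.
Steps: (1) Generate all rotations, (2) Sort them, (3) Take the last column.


Rotations (sorted):
  0: $caccc -> last char: c
  1: accc$c -> last char: c
  2: c$cacc -> last char: c
  3: caccc$ -> last char: $
  4: cc$cac -> last char: c
  5: ccc$ca -> last char: a


BWT = ccc$ca


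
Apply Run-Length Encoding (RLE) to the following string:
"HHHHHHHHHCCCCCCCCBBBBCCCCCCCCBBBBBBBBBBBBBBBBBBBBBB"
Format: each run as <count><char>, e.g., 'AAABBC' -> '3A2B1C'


Scanning runs left to right:
  i=0: run of 'H' x 9 -> '9H'
  i=9: run of 'C' x 8 -> '8C'
  i=17: run of 'B' x 4 -> '4B'
  i=21: run of 'C' x 8 -> '8C'
  i=29: run of 'B' x 22 -> '22B'

RLE = 9H8C4B8C22B


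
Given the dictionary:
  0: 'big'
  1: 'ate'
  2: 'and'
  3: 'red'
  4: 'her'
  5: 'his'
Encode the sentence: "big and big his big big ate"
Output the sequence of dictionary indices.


Look up each word in the dictionary:
  'big' -> 0
  'and' -> 2
  'big' -> 0
  'his' -> 5
  'big' -> 0
  'big' -> 0
  'ate' -> 1

Encoded: [0, 2, 0, 5, 0, 0, 1]


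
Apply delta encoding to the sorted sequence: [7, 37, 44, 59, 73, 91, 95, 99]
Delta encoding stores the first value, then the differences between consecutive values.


First value: 7
Deltas:
  37 - 7 = 30
  44 - 37 = 7
  59 - 44 = 15
  73 - 59 = 14
  91 - 73 = 18
  95 - 91 = 4
  99 - 95 = 4


Delta encoded: [7, 30, 7, 15, 14, 18, 4, 4]


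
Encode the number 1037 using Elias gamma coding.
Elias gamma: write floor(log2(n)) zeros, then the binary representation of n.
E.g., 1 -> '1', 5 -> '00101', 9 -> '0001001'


num_bits = floor(log2(1037)) + 1 = 11
leading_zeros = num_bits - 1 = 10
binary(1037) = 10000001101

Elias gamma(1037) = '0000000000' + '10000001101' = 000000000010000001101 (21 bits)


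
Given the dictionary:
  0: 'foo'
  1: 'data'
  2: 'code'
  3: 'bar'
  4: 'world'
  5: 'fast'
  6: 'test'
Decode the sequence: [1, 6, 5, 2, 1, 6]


Look up each index in the dictionary:
  1 -> 'data'
  6 -> 'test'
  5 -> 'fast'
  2 -> 'code'
  1 -> 'data'
  6 -> 'test'

Decoded: "data test fast code data test"


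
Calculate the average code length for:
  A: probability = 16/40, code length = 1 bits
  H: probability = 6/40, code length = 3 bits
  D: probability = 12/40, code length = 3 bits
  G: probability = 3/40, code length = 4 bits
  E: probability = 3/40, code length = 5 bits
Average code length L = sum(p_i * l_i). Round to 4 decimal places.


Weighted contributions p_i * l_i:
  A: (16/40) * 1 = 16/40
  H: (6/40) * 3 = 18/40
  D: (12/40) * 3 = 36/40
  G: (3/40) * 4 = 12/40
  E: (3/40) * 5 = 15/40
Sum = (16 + 18 + 36 + 12 + 15)/40 = 97/40

L = 97/40 = 2.4250 bits/symbol


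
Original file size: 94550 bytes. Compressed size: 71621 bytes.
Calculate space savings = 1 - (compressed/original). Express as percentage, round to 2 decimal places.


ratio = compressed/original = 71621/94550 = 0.757493
savings = 1 - ratio = 1 - 0.757493 = 0.242507
as a percentage: 0.242507 * 100 = 24.25%

Space savings = 1 - 71621/94550 = 24.25%


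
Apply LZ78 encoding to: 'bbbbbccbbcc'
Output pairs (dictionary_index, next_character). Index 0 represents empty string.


LZ78 encoding steps:
Dictionary: {0: ''}
Step 1: w='' (idx 0), next='b' -> output (0, 'b'), add 'b' as idx 1
Step 2: w='b' (idx 1), next='b' -> output (1, 'b'), add 'bb' as idx 2
Step 3: w='bb' (idx 2), next='c' -> output (2, 'c'), add 'bbc' as idx 3
Step 4: w='' (idx 0), next='c' -> output (0, 'c'), add 'c' as idx 4
Step 5: w='bbc' (idx 3), next='c' -> output (3, 'c'), add 'bbcc' as idx 5


Encoded: [(0, 'b'), (1, 'b'), (2, 'c'), (0, 'c'), (3, 'c')]


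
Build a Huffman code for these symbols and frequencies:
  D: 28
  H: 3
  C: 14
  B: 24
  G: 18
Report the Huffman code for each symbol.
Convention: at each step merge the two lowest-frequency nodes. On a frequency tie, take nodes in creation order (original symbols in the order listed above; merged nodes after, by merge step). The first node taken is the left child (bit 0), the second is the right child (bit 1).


Huffman tree construction:
Step 1: Merge H(3) + C(14) = 17
Step 2: Merge (H+C)(17) + G(18) = 35
Step 3: Merge B(24) + D(28) = 52
Step 4: Merge ((H+C)+G)(35) + (B+D)(52) = 87
Read each symbol's code off the tree from the root (left child = 0, right child = 1).

Codes:
  D: 11 (length 2)
  H: 000 (length 3)
  C: 001 (length 3)
  B: 10 (length 2)
  G: 01 (length 2)
Average code length: 191/87 = 2.1954 bits/symbol


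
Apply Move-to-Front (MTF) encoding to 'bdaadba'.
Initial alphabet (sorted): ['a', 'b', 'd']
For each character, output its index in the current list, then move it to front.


MTF encoding:
'b': index 1 in ['a', 'b', 'd'] -> ['b', 'a', 'd']
'd': index 2 in ['b', 'a', 'd'] -> ['d', 'b', 'a']
'a': index 2 in ['d', 'b', 'a'] -> ['a', 'd', 'b']
'a': index 0 in ['a', 'd', 'b'] -> ['a', 'd', 'b']
'd': index 1 in ['a', 'd', 'b'] -> ['d', 'a', 'b']
'b': index 2 in ['d', 'a', 'b'] -> ['b', 'd', 'a']
'a': index 2 in ['b', 'd', 'a'] -> ['a', 'b', 'd']


Output: [1, 2, 2, 0, 1, 2, 2]


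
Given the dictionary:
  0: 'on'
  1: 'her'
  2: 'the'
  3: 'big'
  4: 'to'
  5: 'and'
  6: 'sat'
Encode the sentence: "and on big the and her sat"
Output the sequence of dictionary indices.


Look up each word in the dictionary:
  'and' -> 5
  'on' -> 0
  'big' -> 3
  'the' -> 2
  'and' -> 5
  'her' -> 1
  'sat' -> 6

Encoded: [5, 0, 3, 2, 5, 1, 6]


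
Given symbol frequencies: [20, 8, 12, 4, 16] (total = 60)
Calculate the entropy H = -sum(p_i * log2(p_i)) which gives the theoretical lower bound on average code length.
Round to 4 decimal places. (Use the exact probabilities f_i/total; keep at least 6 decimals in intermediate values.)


Per-symbol terms -p_i * log2(p_i) with p_i = f_i/60:
  p = 20/60 = 0.333333: log2(p) = -1.584963, -p*log2(p) = 0.528321
  p = 8/60 = 0.133333: log2(p) = -2.906891, -p*log2(p) = 0.387585
  p = 12/60 = 0.200000: log2(p) = -2.321928, -p*log2(p) = 0.464386
  p = 4/60 = 0.066667: log2(p) = -3.906891, -p*log2(p) = 0.260459
  p = 16/60 = 0.266667: log2(p) = -1.906891, -p*log2(p) = 0.508504
H = 0.528321 + 0.387585 + 0.464386 + 0.260459 + 0.508504 = 2.149255

H = 2.1493 bits/symbol


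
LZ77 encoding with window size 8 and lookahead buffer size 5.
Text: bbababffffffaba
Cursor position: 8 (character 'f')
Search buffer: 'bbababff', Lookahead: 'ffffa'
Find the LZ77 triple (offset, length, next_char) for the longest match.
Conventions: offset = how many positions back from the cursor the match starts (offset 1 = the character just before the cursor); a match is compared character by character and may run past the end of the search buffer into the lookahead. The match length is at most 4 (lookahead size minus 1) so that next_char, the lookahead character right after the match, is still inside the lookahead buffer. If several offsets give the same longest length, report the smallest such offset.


Try each offset into the search buffer:
  offset=1 (pos 7, char 'f'): match length 4
  offset=2 (pos 6, char 'f'): match length 4
  offset=3 (pos 5, char 'b'): match length 0
  offset=4 (pos 4, char 'a'): match length 0
  offset=5 (pos 3, char 'b'): match length 0
  offset=6 (pos 2, char 'a'): match length 0
  offset=7 (pos 1, char 'b'): match length 0
  offset=8 (pos 0, char 'b'): match length 0
Longest match has length 4, found at offsets 1, 2; take the smallest, offset 1.
next_char = character at position 8 + 4 = 12 -> 'a'

Best match: offset=1, length=4 (matching 'ffff' starting at position 7)
LZ77 triple: (1, 4, 'a')


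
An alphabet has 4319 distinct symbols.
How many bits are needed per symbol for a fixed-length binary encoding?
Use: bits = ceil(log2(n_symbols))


log2(4319) = 12.0765
Bracket: 2^12 = 4096 < 4319 <= 2^13 = 8192
So ceil(log2(4319)) = 13

bits = ceil(log2(4319)) = ceil(12.0765) = 13 bits


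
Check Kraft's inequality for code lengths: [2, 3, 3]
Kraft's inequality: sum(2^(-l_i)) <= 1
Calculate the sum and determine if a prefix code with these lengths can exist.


Sum = 2^(-2) + 2^(-3) + 2^(-3)
    = 0.25 + 0.125 + 0.125
    = 4/8 = 0.5
Since 0.5 <= 1, Kraft's inequality IS satisfied.
A prefix code with these lengths CAN exist.

Kraft sum = 0.5. Satisfied.


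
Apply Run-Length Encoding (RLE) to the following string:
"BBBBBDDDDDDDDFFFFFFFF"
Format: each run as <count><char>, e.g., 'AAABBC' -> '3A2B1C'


Scanning runs left to right:
  i=0: run of 'B' x 5 -> '5B'
  i=5: run of 'D' x 8 -> '8D'
  i=13: run of 'F' x 8 -> '8F'

RLE = 5B8D8F


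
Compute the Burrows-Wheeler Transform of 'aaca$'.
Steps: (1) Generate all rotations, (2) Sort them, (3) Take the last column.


Rotations (sorted):
  0: $aaca -> last char: a
  1: a$aac -> last char: c
  2: aaca$ -> last char: $
  3: aca$a -> last char: a
  4: ca$aa -> last char: a


BWT = ac$aa


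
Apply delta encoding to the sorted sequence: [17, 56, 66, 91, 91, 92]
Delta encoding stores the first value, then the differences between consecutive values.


First value: 17
Deltas:
  56 - 17 = 39
  66 - 56 = 10
  91 - 66 = 25
  91 - 91 = 0
  92 - 91 = 1


Delta encoded: [17, 39, 10, 25, 0, 1]


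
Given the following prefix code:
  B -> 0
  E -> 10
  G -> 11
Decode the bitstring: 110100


Decoding step by step:
Bits 11 -> G
Bits 0 -> B
Bits 10 -> E
Bits 0 -> B


Decoded message: GBEB


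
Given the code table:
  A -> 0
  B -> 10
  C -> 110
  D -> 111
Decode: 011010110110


Decoding:
0 -> A
110 -> C
10 -> B
110 -> C
110 -> C


Result: ACBCC


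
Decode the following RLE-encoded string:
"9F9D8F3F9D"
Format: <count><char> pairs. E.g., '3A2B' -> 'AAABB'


Expanding each <count><char> pair:
  9F -> 'FFFFFFFFF'
  9D -> 'DDDDDDDDD'
  8F -> 'FFFFFFFF'
  3F -> 'FFF'
  9D -> 'DDDDDDDDD'

Decoded = FFFFFFFFFDDDDDDDDDFFFFFFFFFFFDDDDDDDDD


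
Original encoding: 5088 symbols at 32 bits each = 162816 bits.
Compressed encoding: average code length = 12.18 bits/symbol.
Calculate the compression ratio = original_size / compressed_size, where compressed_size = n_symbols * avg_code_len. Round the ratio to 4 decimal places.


original_size = n_symbols * orig_bits = 5088 * 32 = 162816 bits
compressed_size = n_symbols * avg_code_len = 5088 * 12.18 = 61971.84 bits
ratio = original_size / compressed_size = 162816 / 61971.84 = 2.6273

Compression ratio = 2.6273


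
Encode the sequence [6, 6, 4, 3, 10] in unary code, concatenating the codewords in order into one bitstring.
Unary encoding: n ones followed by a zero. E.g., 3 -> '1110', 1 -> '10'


Encode each number as n ones followed by a terminating 0:
  6 -> 1111110 (7 bits)
  6 -> 1111110 (7 bits)
  4 -> 11110 (5 bits)
  3 -> 1110 (4 bits)
  10 -> 11111111110 (11 bits)
Total length = 7 + 7 + 5 + 4 + 11 = 34 bits.

Unary([6, 6, 4, 3, 10]) = 1111110111111011110111011111111110 (34 bits)


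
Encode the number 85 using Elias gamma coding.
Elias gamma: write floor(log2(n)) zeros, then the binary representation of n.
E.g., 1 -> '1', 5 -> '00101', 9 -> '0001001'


num_bits = floor(log2(85)) + 1 = 7
leading_zeros = num_bits - 1 = 6
binary(85) = 1010101

Elias gamma(85) = '000000' + '1010101' = 0000001010101 (13 bits)


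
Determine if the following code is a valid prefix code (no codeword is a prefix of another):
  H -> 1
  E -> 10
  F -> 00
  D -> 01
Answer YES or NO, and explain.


Checking each pair (does one codeword prefix another?):
  H='1' vs E='10': prefix -- VIOLATION

NO -- this is NOT a valid prefix code. H (1) is a prefix of E (10).


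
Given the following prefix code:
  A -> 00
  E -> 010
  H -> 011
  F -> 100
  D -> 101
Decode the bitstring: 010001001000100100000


Decoding step by step:
Bits 010 -> E
Bits 00 -> A
Bits 100 -> F
Bits 100 -> F
Bits 010 -> E
Bits 010 -> E
Bits 00 -> A
Bits 00 -> A


Decoded message: EAFFEEAA


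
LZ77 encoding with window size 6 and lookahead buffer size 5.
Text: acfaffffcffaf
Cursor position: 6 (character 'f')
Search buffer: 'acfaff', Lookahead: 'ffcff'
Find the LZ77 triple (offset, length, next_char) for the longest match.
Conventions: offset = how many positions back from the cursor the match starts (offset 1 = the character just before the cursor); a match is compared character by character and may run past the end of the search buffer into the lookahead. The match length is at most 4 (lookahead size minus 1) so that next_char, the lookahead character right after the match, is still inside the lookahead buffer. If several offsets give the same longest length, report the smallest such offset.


Try each offset into the search buffer:
  offset=1 (pos 5, char 'f'): match length 2
  offset=2 (pos 4, char 'f'): match length 2
  offset=3 (pos 3, char 'a'): match length 0
  offset=4 (pos 2, char 'f'): match length 1
  offset=5 (pos 1, char 'c'): match length 0
  offset=6 (pos 0, char 'a'): match length 0
Longest match has length 2, found at offsets 1, 2; take the smallest, offset 1.
next_char = character at position 6 + 2 = 8 -> 'c'

Best match: offset=1, length=2 (matching 'ff' starting at position 5)
LZ77 triple: (1, 2, 'c')


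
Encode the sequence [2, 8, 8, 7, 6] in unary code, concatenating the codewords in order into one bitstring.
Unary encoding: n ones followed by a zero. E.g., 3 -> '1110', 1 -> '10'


Encode each number as n ones followed by a terminating 0:
  2 -> 110 (3 bits)
  8 -> 111111110 (9 bits)
  8 -> 111111110 (9 bits)
  7 -> 11111110 (8 bits)
  6 -> 1111110 (7 bits)
Total length = 3 + 9 + 9 + 8 + 7 = 36 bits.

Unary([2, 8, 8, 7, 6]) = 110111111110111111110111111101111110 (36 bits)


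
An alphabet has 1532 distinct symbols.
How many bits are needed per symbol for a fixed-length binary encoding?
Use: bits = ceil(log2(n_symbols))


log2(1532) = 10.5812
Bracket: 2^10 = 1024 < 1532 <= 2^11 = 2048
So ceil(log2(1532)) = 11

bits = ceil(log2(1532)) = ceil(10.5812) = 11 bits


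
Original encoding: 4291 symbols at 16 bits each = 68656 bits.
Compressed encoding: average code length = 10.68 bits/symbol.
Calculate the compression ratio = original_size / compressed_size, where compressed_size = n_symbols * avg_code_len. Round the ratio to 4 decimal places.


original_size = n_symbols * orig_bits = 4291 * 16 = 68656 bits
compressed_size = n_symbols * avg_code_len = 4291 * 10.68 = 45827.88 bits
ratio = original_size / compressed_size = 68656 / 45827.88 = 1.4981

Compression ratio = 1.4981


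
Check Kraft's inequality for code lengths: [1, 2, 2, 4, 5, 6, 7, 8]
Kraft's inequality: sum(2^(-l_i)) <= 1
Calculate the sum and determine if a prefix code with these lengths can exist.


Sum = 2^(-1) + 2^(-2) + 2^(-2) + 2^(-4) + 2^(-5) + 2^(-6) + 2^(-7) + 2^(-8)
    = 0.5 + 0.25 + 0.25 + 0.0625 + 0.03125 + 0.015625 + 0.0078125 + 0.00390625
    = 287/256 = 1.12109375
Since 1.12109375 > 1, Kraft's inequality is NOT satisfied.
A prefix code with these lengths CANNOT exist.

Kraft sum = 1.12109375. Not satisfied.


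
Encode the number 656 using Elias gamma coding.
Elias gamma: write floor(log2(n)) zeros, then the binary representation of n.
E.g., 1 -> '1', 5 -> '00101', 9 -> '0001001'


num_bits = floor(log2(656)) + 1 = 10
leading_zeros = num_bits - 1 = 9
binary(656) = 1010010000

Elias gamma(656) = '000000000' + '1010010000' = 0000000001010010000 (19 bits)


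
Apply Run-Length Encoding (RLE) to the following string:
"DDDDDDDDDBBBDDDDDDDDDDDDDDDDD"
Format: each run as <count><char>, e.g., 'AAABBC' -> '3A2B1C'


Scanning runs left to right:
  i=0: run of 'D' x 9 -> '9D'
  i=9: run of 'B' x 3 -> '3B'
  i=12: run of 'D' x 17 -> '17D'

RLE = 9D3B17D


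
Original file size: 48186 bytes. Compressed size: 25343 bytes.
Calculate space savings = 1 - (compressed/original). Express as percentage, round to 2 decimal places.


ratio = compressed/original = 25343/48186 = 0.525941
savings = 1 - ratio = 1 - 0.525941 = 0.474059
as a percentage: 0.474059 * 100 = 47.41%

Space savings = 1 - 25343/48186 = 47.41%


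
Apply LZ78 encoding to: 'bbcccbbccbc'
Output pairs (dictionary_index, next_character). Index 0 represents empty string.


LZ78 encoding steps:
Dictionary: {0: ''}
Step 1: w='' (idx 0), next='b' -> output (0, 'b'), add 'b' as idx 1
Step 2: w='b' (idx 1), next='c' -> output (1, 'c'), add 'bc' as idx 2
Step 3: w='' (idx 0), next='c' -> output (0, 'c'), add 'c' as idx 3
Step 4: w='c' (idx 3), next='b' -> output (3, 'b'), add 'cb' as idx 4
Step 5: w='bc' (idx 2), next='c' -> output (2, 'c'), add 'bcc' as idx 5
Step 6: w='bc' (idx 2), end of input -> output (2, '')


Encoded: [(0, 'b'), (1, 'c'), (0, 'c'), (3, 'b'), (2, 'c'), (2, '')]


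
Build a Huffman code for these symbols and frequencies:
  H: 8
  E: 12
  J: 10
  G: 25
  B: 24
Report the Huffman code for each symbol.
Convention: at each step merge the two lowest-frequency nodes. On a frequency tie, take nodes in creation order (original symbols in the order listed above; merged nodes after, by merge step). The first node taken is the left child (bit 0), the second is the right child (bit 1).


Huffman tree construction:
Step 1: Merge H(8) + J(10) = 18
Step 2: Merge E(12) + (H+J)(18) = 30
Step 3: Merge B(24) + G(25) = 49
Step 4: Merge (E+(H+J))(30) + (B+G)(49) = 79
Read each symbol's code off the tree from the root (left child = 0, right child = 1).

Codes:
  H: 010 (length 3)
  E: 00 (length 2)
  J: 011 (length 3)
  G: 11 (length 2)
  B: 10 (length 2)
Average code length: 176/79 = 2.2278 bits/symbol


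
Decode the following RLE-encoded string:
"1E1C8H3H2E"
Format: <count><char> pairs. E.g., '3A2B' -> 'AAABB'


Expanding each <count><char> pair:
  1E -> 'E'
  1C -> 'C'
  8H -> 'HHHHHHHH'
  3H -> 'HHH'
  2E -> 'EE'

Decoded = ECHHHHHHHHHHHEE


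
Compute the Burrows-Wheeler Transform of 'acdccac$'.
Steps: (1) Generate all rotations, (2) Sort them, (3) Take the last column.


Rotations (sorted):
  0: $acdccac -> last char: c
  1: ac$acdcc -> last char: c
  2: acdccac$ -> last char: $
  3: c$acdcca -> last char: a
  4: cac$acdc -> last char: c
  5: ccac$acd -> last char: d
  6: cdccac$a -> last char: a
  7: dccac$ac -> last char: c


BWT = cc$acdac


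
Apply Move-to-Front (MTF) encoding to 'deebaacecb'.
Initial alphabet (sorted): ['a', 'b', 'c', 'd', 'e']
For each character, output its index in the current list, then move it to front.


MTF encoding:
'd': index 3 in ['a', 'b', 'c', 'd', 'e'] -> ['d', 'a', 'b', 'c', 'e']
'e': index 4 in ['d', 'a', 'b', 'c', 'e'] -> ['e', 'd', 'a', 'b', 'c']
'e': index 0 in ['e', 'd', 'a', 'b', 'c'] -> ['e', 'd', 'a', 'b', 'c']
'b': index 3 in ['e', 'd', 'a', 'b', 'c'] -> ['b', 'e', 'd', 'a', 'c']
'a': index 3 in ['b', 'e', 'd', 'a', 'c'] -> ['a', 'b', 'e', 'd', 'c']
'a': index 0 in ['a', 'b', 'e', 'd', 'c'] -> ['a', 'b', 'e', 'd', 'c']
'c': index 4 in ['a', 'b', 'e', 'd', 'c'] -> ['c', 'a', 'b', 'e', 'd']
'e': index 3 in ['c', 'a', 'b', 'e', 'd'] -> ['e', 'c', 'a', 'b', 'd']
'c': index 1 in ['e', 'c', 'a', 'b', 'd'] -> ['c', 'e', 'a', 'b', 'd']
'b': index 3 in ['c', 'e', 'a', 'b', 'd'] -> ['b', 'c', 'e', 'a', 'd']


Output: [3, 4, 0, 3, 3, 0, 4, 3, 1, 3]


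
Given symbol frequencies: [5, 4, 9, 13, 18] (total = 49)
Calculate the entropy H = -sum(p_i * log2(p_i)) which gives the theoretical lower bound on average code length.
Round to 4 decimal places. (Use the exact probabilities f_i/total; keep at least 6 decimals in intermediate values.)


Per-symbol terms -p_i * log2(p_i) with p_i = f_i/49:
  p = 5/49 = 0.102041: log2(p) = -3.292782, -p*log2(p) = 0.335998
  p = 4/49 = 0.081633: log2(p) = -3.614710, -p*log2(p) = 0.295078
  p = 9/49 = 0.183673: log2(p) = -2.444785, -p*log2(p) = 0.449042
  p = 13/49 = 0.265306: log2(p) = -1.914270, -p*log2(p) = 0.507868
  p = 18/49 = 0.367347: log2(p) = -1.444785, -p*log2(p) = 0.530737
H = 0.335998 + 0.295078 + 0.449042 + 0.507868 + 0.530737 = 2.118723

H = 2.1187 bits/symbol


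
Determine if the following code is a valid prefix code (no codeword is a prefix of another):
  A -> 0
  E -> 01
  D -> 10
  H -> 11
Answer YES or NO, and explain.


Checking each pair (does one codeword prefix another?):
  A='0' vs E='01': prefix -- VIOLATION

NO -- this is NOT a valid prefix code. A (0) is a prefix of E (01).


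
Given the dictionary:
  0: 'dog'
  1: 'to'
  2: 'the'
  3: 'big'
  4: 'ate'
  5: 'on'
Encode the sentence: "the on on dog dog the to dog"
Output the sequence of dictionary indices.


Look up each word in the dictionary:
  'the' -> 2
  'on' -> 5
  'on' -> 5
  'dog' -> 0
  'dog' -> 0
  'the' -> 2
  'to' -> 1
  'dog' -> 0

Encoded: [2, 5, 5, 0, 0, 2, 1, 0]


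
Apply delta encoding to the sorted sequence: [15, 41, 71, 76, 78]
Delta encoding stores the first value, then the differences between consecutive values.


First value: 15
Deltas:
  41 - 15 = 26
  71 - 41 = 30
  76 - 71 = 5
  78 - 76 = 2


Delta encoded: [15, 26, 30, 5, 2]


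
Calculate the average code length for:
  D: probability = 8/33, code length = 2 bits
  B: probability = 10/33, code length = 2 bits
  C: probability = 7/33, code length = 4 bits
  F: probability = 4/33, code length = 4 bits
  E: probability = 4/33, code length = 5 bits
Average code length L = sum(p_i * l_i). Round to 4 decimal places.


Weighted contributions p_i * l_i:
  D: (8/33) * 2 = 16/33
  B: (10/33) * 2 = 20/33
  C: (7/33) * 4 = 28/33
  F: (4/33) * 4 = 16/33
  E: (4/33) * 5 = 20/33
Sum = (16 + 20 + 28 + 16 + 20)/33 = 100/33

L = 100/33 = 3.0303 bits/symbol


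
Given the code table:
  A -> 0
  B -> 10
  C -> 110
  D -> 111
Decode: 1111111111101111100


Decoding:
111 -> D
111 -> D
111 -> D
110 -> C
111 -> D
110 -> C
0 -> A


Result: DDDCDCA


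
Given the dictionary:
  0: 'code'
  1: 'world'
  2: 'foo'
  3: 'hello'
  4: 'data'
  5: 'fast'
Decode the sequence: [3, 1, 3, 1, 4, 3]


Look up each index in the dictionary:
  3 -> 'hello'
  1 -> 'world'
  3 -> 'hello'
  1 -> 'world'
  4 -> 'data'
  3 -> 'hello'

Decoded: "hello world hello world data hello"


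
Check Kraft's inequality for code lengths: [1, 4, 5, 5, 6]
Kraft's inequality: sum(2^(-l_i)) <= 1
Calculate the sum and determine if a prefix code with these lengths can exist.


Sum = 2^(-1) + 2^(-4) + 2^(-5) + 2^(-5) + 2^(-6)
    = 0.5 + 0.0625 + 0.03125 + 0.03125 + 0.015625
    = 41/64 = 0.640625
Since 0.640625 <= 1, Kraft's inequality IS satisfied.
A prefix code with these lengths CAN exist.

Kraft sum = 0.640625. Satisfied.
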